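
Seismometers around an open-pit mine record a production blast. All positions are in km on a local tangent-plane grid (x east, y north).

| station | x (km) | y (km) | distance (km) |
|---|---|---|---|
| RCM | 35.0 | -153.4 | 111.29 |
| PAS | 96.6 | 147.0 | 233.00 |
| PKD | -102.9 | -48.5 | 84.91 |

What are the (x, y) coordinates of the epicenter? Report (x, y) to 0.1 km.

Circle about each station: (x − 35.0)² + (y + 153.4)² = 111.29²; (x − 96.6)² + (y − 147.0)² = 233.00²; (x + 102.9)² + (y + 48.5)² = 84.91².
Subtracting the RCM equation from the PAS and PKD equations removes the quadratic terms:
123.2 x + 600.8 y = -35719.54
-275.8 x + 209.8 y = -6640.14
Solving the 2×2 system: x ≈ -18.3, y ≈ -55.7 km.
Check against RCM (with the unrounded x, y): √((x − 35.0)²+(y + 153.4)²) = 111.29 ≈ 111.29 km. ✓

x ≈ -18.3 km, y ≈ -55.7 km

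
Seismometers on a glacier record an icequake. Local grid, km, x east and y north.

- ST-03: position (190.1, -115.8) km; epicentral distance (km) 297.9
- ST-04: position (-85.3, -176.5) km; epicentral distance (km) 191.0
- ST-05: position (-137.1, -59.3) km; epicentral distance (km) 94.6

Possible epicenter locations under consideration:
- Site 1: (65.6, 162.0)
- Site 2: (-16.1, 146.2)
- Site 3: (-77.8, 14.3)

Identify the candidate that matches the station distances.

For each candidate, compare |candidate − station| to the reported distance:
Site 1: residuals ST-03 6.5, ST-04 179.6, ST-05 205.5 → max 205.5 km
Site 2: residuals ST-03 35.5, ST-04 139.0, ST-05 143.9 → max 143.9 km
Site 3: residuals ST-03 0.1, ST-04 0.1, ST-05 0.1 → max 0.1 km
Only Site 3 has all residuals ≈ 0.

Site 3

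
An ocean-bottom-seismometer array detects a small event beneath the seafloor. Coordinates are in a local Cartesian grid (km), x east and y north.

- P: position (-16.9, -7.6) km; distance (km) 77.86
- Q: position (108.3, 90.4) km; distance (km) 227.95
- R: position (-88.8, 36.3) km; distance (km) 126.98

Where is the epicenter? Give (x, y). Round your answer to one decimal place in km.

Circle about each station: (x + 16.9)² + (y + 7.6)² = 77.86²; (x − 108.3)² + (y − 90.4)² = 227.95²; (x + 88.8)² + (y − 36.3)² = 126.98².
Subtracting the P equation from the Q and R equations removes the quadratic terms:
250.4 x + 196.0 y = -26341.34
-143.8 x + 87.8 y = -1201.98
Solving the 2×2 system: x ≈ -41.4, y ≈ -81.5 km.
Check against P (with the unrounded x, y): √((x + 16.9)²+(y + 7.6)²) = 77.86 ≈ 77.86 km. ✓

x ≈ -41.4 km, y ≈ -81.5 km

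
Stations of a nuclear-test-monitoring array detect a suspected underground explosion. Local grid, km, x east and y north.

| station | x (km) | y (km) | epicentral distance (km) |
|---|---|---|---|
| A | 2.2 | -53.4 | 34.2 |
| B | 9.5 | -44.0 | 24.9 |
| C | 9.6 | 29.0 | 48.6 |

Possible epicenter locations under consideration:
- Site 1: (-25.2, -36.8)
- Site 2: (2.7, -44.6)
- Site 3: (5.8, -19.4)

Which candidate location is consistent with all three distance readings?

For each candidate, compare |candidate − station| to the reported distance:
Site 1: residuals A 2.2, B 10.5, C 25.8 → max 25.8 km
Site 2: residuals A 25.4, B 18.1, C 25.3 → max 25.4 km
Site 3: residuals A 0.0, B 0.0, C 0.1 → max 0.1 km
Only Site 3 has all residuals ≈ 0.

Site 3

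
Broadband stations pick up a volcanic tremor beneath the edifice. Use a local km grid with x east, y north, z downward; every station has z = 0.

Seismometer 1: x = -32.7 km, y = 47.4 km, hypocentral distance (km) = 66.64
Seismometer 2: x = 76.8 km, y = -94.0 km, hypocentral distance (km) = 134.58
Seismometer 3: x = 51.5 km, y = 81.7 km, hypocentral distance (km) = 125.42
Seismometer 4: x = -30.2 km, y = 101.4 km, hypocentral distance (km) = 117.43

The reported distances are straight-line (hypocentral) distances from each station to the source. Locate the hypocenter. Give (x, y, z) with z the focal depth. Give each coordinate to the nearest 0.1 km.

Each station gives a sphere (x−x_i)² + (y−y_i)² + z² = d_i² (stations at z=0).
Subtracting the Seismometer 1 sphere from Seismometer 2 and Seismometer 3: z² cancels, leaving linear equations in x and y:
219.0 x − 282.8 y = -2252.70
168.4 x + 68.6 y = -5278.20
Solving: x ≈ -26.294, y ≈ -12.396 km (keep extra digits for the depth step; rounded: -26.3, -12.4).
Then from the Seismometer 1 sphere: z² = 66.64² − (x + 32.7)² − (y − 47.4)² with x = -26.294, y = -12.396, so z ≈ 28.710 ≈ 28.7 km.

x ≈ -26.3 km, y ≈ -12.4 km, depth ≈ 28.7 km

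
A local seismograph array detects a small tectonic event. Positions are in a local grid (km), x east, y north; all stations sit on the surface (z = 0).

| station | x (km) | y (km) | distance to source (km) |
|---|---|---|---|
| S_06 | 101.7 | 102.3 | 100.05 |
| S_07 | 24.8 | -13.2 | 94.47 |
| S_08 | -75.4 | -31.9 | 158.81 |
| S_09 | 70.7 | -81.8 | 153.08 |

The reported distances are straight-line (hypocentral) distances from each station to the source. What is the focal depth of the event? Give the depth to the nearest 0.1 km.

Each station gives a sphere (x−x_i)² + (y−y_i)² + z² = d_i² (stations at z=0).
Subtracting the S_06 sphere from S_07 and S_08: z² cancels, leaving linear equations in x and y:
-153.8 x − 231.0 y = -18933.48
-354.2 x − 268.4 y = -29316.02
Solving: x ≈ 41.693, y ≈ 54.204 km (keep extra digits for the depth step; rounded: 41.7, 54.2).
Then from the S_06 sphere: z² = 100.05² − (x − 101.7)² − (y − 102.3)² with x = 41.693, y = 54.204, so z ≈ 64.000 ≈ 64.0 km.

z ≈ 64.0 km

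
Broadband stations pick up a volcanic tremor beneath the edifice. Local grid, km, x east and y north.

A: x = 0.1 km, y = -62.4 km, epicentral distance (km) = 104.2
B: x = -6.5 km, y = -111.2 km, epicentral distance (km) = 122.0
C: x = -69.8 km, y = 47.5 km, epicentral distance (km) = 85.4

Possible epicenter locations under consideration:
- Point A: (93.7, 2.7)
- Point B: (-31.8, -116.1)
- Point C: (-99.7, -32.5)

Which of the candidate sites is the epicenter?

Point C

For each candidate, compare |candidate − station| to the reported distance:
Point A: residuals A 9.8, B 29.7, C 84.1 → max 84.1 km
Point B: residuals A 41.7, B 96.2, C 82.6 → max 96.2 km
Point C: residuals A 0.0, B 0.0, C 0.0 → max 0.0 km
Only Point C has all residuals ≈ 0.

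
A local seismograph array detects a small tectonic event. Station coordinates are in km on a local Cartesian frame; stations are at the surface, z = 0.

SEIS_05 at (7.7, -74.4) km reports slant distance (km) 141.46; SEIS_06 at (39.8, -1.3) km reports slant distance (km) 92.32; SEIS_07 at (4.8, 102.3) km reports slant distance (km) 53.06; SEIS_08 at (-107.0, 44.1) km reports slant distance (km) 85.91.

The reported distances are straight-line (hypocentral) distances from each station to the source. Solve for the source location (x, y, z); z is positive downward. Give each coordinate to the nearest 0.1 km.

x ≈ -24.9 km, y ≈ 62.1 km, depth ≈ 17.8 km

Each station gives a sphere (x−x_i)² + (y−y_i)² + z² = d_i² (stations at z=0).
Subtracting the SEIS_05 sphere from SEIS_06 and SEIS_07: z² cancels, leaving linear equations in x and y:
64.2 x + 146.2 y = 7479.03
-5.8 x + 353.4 y = 22089.25
Solving: x ≈ -24.913, y ≈ 62.096 km (keep extra digits for the depth step; rounded: -24.9, 62.1).
Then from the SEIS_05 sphere: z² = 141.46² − (x − 7.7)² − (y + 74.4)² with x = -24.913, y = 62.096, so z ≈ 17.781 ≈ 17.8 km.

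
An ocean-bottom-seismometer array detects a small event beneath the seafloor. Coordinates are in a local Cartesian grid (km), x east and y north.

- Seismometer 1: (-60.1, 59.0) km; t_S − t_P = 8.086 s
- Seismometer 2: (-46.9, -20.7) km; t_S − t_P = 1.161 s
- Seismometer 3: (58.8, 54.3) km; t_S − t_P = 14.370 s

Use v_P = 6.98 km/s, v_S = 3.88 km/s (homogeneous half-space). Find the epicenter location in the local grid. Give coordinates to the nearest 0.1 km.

Distance from S−P lag: d = Δt · v_P v_S / (v_P − v_S) = Δt · (6.98·3.88)/(6.98−3.88) ≈ 8.7363·Δt.
So d_Seismometer 1 = 70.64, d_Seismometer 2 = 10.14, d_Seismometer 3 = 125.54 km.
Circle about each station: (x + 60.1)² + (y − 59.0)² = 70.64²; (x + 46.9)² + (y + 20.7)² = 10.14²; (x − 58.8)² + (y − 54.3)² = 125.54².
Subtracting pairs of circle equations eliminates x²+y² and gives linear equations (the radical axes):
26.4 x − 159.4 y = 422.28
237.8 x − 9.4 y = -11457.36
Solving the 2×2 system: x ≈ -48.6, y ≈ -10.7 km.
Check against Seismometer 1 (with the unrounded x, y): √((x + 60.1)²+(y − 59.0)²) = 70.64 ≈ 70.64 km. ✓

(-48.6, -10.7)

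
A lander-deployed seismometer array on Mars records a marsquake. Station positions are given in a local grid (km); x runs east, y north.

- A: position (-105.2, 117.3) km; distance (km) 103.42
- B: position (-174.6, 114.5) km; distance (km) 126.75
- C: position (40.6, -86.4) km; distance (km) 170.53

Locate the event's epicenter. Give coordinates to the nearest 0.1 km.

Circle about each station: (x + 105.2)² + (y − 117.3)² = 103.42²; (x + 174.6)² + (y − 114.5)² = 126.75²; (x − 40.6)² + (y + 86.4)² = 170.53².
Subtracting the A equation from the B and C equations removes the quadratic terms:
-138.8 x − 5.6 y = 13399.21
291.6 x − 407.4 y = -34097.79
Solving the 2×2 system: x ≈ -97.1, y ≈ 14.2 km.
Check against A (with the unrounded x, y): √((x + 105.2)²+(y − 117.3)²) = 103.43 ≈ 103.42 km. ✓

-97.1 km east, 14.2 km north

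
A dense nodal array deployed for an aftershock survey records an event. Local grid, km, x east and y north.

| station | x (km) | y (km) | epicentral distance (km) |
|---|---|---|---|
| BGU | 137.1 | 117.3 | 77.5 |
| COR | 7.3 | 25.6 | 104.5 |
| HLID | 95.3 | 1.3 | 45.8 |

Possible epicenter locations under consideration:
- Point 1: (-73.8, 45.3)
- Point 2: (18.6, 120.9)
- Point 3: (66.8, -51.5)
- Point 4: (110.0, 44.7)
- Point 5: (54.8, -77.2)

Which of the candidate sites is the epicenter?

Point 4

For each candidate, compare |candidate − station| to the reported distance:
Point 1: residuals BGU 145.4, COR 21.0, HLID 128.9 → max 145.4 km
Point 2: residuals BGU 41.1, COR 8.5, HLID 96.3 → max 96.3 km
Point 3: residuals BGU 105.4, COR 7.1, HLID 14.2 → max 105.4 km
Point 4: residuals BGU 0.0, COR 0.0, HLID 0.0 → max 0.0 km
Point 5: residuals BGU 133.7, COR 8.7, HLID 42.5 → max 133.7 km
Only Point 4 has all residuals ≈ 0.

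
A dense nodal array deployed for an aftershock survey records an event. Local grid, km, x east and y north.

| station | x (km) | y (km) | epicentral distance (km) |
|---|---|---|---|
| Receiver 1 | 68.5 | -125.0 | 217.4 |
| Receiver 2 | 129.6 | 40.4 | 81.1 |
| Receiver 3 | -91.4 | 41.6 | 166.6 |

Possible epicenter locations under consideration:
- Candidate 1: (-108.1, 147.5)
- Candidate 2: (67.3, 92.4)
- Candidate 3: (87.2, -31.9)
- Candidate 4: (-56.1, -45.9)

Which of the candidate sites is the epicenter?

For each candidate, compare |candidate − station| to the reported distance:
Candidate 1: residuals Receiver 1 107.3, Receiver 2 179.6, Receiver 3 59.4 → max 179.6 km
Candidate 2: residuals Receiver 1 0.0, Receiver 2 0.0, Receiver 3 0.0 → max 0.0 km
Candidate 3: residuals Receiver 1 122.4, Receiver 2 2.7, Receiver 3 26.5 → max 122.4 km
Candidate 4: residuals Receiver 1 69.8, Receiver 2 123.7, Receiver 3 72.2 → max 123.7 km
Only Candidate 2 has all residuals ≈ 0.

Candidate 2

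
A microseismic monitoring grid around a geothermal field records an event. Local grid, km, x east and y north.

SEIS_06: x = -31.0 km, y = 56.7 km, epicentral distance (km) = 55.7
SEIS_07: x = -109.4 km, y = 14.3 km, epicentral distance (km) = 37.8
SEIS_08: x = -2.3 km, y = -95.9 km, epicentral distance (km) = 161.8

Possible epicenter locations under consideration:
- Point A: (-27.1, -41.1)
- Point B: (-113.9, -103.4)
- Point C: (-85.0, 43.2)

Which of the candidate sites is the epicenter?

Point C

For each candidate, compare |candidate − station| to the reported distance:
Point A: residuals SEIS_06 42.2, SEIS_07 61.4, SEIS_08 101.6 → max 101.6 km
Point B: residuals SEIS_06 124.6, SEIS_07 80.0, SEIS_08 49.9 → max 124.6 km
Point C: residuals SEIS_06 0.0, SEIS_07 0.0, SEIS_08 0.0 → max 0.0 km
Only Point C has all residuals ≈ 0.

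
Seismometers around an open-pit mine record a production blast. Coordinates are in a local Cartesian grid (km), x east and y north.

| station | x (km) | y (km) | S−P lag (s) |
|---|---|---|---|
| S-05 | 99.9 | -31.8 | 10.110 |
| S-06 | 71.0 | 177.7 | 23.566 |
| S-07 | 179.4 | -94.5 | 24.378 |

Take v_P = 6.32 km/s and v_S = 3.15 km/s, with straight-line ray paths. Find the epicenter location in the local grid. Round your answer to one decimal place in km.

Distance from S−P lag: d = Δt · v_P v_S / (v_P − v_S) = Δt · (6.32·3.15)/(6.32−3.15) ≈ 6.2801·Δt.
So d_S-05 = 63.49, d_S-06 = 148.00, d_S-07 = 153.10 km.
Circle about each station: (x − 99.9)² + (y + 31.8)² = 63.49²; (x − 71.0)² + (y − 177.7)² = 148.00²; (x − 179.4)² + (y + 94.5)² = 153.10².
Subtracting pairs of circle equations eliminates x²+y² and gives linear equations (the radical axes):
-57.8 x + 419.0 y = 7754.02
159.0 x − 125.4 y = 10714.73
Solving the 2×2 system: x ≈ 92.0, y ≈ 31.2 km.
Check against S-05 (with the unrounded x, y): √((x − 99.9)²+(y + 31.8)²) = 63.49 ≈ 63.49 km. ✓

x ≈ 92.0 km, y ≈ 31.2 km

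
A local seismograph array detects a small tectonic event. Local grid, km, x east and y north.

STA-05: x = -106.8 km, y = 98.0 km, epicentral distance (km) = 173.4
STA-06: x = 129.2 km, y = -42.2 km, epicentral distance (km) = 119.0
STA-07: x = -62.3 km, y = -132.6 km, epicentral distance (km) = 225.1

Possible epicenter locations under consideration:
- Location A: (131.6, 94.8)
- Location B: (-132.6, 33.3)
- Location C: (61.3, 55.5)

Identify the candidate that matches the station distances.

Location C

For each candidate, compare |candidate − station| to the reported distance:
Location A: residuals STA-05 65.0, STA-06 18.0, STA-07 73.7 → max 73.7 km
Location B: residuals STA-05 103.7, STA-06 153.5, STA-07 44.9 → max 153.5 km
Location C: residuals STA-05 0.0, STA-06 0.0, STA-07 0.0 → max 0.0 km
Only Location C has all residuals ≈ 0.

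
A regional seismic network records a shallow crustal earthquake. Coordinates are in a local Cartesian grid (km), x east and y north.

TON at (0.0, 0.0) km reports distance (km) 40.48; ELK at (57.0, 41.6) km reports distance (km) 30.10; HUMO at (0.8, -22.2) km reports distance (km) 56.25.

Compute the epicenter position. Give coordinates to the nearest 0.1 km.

32.3 km east, 24.4 km north

Circle about each station: x² + y² = 40.48²; (x − 57.0)² + (y − 41.6)² = 30.10²; (x − 0.8)² + (y + 22.2)² = 56.25².
Subtracting the TON equation from the ELK and HUMO equations removes the quadratic terms:
114.0 x + 83.2 y = 5712.18
1.6 x − 44.4 y = -1031.95
Solving the 2×2 system: x ≈ 32.3, y ≈ 24.4 km.
Check against TON (with the unrounded x, y): √(x²+y²) = 40.48 ≈ 40.48 km. ✓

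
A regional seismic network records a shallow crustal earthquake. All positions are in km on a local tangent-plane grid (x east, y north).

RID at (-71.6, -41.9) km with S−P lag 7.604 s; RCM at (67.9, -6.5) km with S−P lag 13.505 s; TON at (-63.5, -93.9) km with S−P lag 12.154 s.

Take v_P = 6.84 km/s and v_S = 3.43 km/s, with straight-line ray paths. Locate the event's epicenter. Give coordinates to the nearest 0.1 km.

Distance from S−P lag: d = Δt · v_P v_S / (v_P − v_S) = Δt · (6.84·3.43)/(6.84−3.43) ≈ 6.8801·Δt.
So d_RID = 52.32, d_RCM = 92.92, d_TON = 83.62 km.
Circle about each station: (x + 71.6)² + (y + 41.9)² = 52.32²; (x − 67.9)² + (y + 6.5)² = 92.92²; (x + 63.5)² + (y + 93.9)² = 83.62².
Subtracting pairs of circle equations eliminates x²+y² and gives linear equations (the radical axes):
279.0 x + 70.8 y = -8126.25
16.2 x − 104.0 y = 1712.37
Solving the 2×2 system: x ≈ -24.0, y ≈ -20.2 km.

x ≈ -24.0 km, y ≈ -20.2 km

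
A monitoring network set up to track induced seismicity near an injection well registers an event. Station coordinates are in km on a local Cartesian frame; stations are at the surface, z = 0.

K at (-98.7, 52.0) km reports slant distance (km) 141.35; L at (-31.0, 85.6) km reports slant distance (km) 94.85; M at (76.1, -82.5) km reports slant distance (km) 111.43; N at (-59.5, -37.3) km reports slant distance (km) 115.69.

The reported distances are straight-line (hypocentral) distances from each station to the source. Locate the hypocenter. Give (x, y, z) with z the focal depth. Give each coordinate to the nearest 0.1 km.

Each station gives a sphere (x−x_i)² + (y−y_i)² + z² = d_i² (stations at z=0).
Subtracting the K sphere from L and M: z² cancels, leaving linear equations in x and y:
135.4 x + 67.2 y = 6825.97
349.6 x − 269.0 y = 7714.95
Solving: x ≈ 39.299, y ≈ 22.394 km (keep extra digits for the depth step; rounded: 39.3, 22.4).
Then from the K sphere: z² = 141.35² − (x + 98.7)² − (y − 52.0)² with x = 39.299, y = 22.394, so z ≈ 7.719 ≈ 7.7 km.

(39.3, 22.4, 7.7)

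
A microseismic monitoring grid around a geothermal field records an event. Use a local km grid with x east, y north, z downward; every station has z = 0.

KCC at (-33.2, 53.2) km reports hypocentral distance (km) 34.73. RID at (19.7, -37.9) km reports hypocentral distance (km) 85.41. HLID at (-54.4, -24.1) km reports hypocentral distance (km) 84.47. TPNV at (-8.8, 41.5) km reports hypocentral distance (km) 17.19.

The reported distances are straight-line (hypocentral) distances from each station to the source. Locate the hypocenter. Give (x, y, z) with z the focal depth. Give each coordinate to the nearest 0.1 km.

Each station gives a sphere (x−x_i)² + (y−y_i)² + z² = d_i² (stations at z=0).
Subtracting the KCC sphere from RID and HLID: z² cancels, leaving linear equations in x and y:
105.8 x − 182.2 y = -8196.68
-42.4 x − 154.6 y = -6321.32
Solving: x ≈ -4.795, y ≈ 42.203 km (keep extra digits for the depth step; rounded: -4.8, 42.2).
Then from the KCC sphere: z² = 34.73² − (x + 33.2)² − (y − 53.2)² with x = -4.795, y = 42.203, so z ≈ 16.685 ≈ 16.7 km.
Check against TPNV (with the unrounded solution): distance 17.17 ≈ 17.19 km. ✓

x ≈ -4.8 km, y ≈ 42.2 km, depth ≈ 16.7 km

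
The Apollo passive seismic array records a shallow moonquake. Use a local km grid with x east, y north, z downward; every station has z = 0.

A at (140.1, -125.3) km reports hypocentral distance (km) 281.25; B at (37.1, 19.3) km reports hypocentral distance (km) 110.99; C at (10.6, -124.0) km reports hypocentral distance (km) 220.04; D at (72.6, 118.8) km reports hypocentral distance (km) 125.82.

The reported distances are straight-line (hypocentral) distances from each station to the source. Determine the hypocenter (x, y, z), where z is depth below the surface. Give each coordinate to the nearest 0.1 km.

(-41.0, 85.6, 42.7)

Each station gives a sphere (x−x_i)² + (y−y_i)² + z² = d_i² (stations at z=0).
Subtracting the A sphere from B and C: z² cancels, leaving linear equations in x and y:
-206.0 x + 289.2 y = 33203.58
-259.0 x + 2.6 y = 10844.22
Solving: x ≈ -41.010, y ≈ 85.600 km (keep extra digits for the depth step; rounded: -41.0, 85.6).
Then from the A sphere: z² = 281.25² − (x − 140.1)² − (y + 125.3)² with x = -41.010, y = 85.600, so z ≈ 42.684 ≈ 42.7 km.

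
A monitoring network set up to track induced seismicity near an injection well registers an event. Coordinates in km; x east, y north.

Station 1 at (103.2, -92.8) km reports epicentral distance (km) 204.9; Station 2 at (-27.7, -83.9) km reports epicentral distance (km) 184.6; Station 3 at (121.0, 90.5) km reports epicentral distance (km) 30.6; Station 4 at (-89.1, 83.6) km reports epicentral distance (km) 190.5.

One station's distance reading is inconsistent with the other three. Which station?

Station 2

Solve using three stations at a time. Using Station 1, Station 3, Station 4 (subtract circle equations pairwise → linear system) gives (x, y) ≈ (99.3, 112.1).
Distances from that point to each station vs reported:
  Station 1: calculated 204.9 vs reported 204.9 → residual 0.0 km
  Station 2: calculated 233.5 vs reported 184.6 → residual 48.9 km
  Station 3: calculated 30.6 vs reported 30.6 → residual 0.0 km
  Station 4: calculated 190.5 vs reported 190.5 → residual 0.0 km
Station 1, Station 3, Station 4 are mutually consistent (residuals ≈ 0); Station 2 is off by 48.9 km.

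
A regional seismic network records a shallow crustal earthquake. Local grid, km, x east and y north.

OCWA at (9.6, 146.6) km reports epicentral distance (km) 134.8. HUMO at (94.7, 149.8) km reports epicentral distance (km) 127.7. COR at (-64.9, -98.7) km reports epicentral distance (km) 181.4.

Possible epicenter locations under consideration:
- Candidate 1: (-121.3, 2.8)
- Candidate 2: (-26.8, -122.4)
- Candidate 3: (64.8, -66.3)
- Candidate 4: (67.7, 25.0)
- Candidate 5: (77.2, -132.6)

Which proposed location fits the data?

For each candidate, compare |candidate − station| to the reported distance:
Candidate 1: residuals OCWA 59.7, HUMO 133.6, COR 65.3 → max 133.6 km
Candidate 2: residuals OCWA 136.7, HUMO 170.4, COR 136.5 → max 170.4 km
Candidate 3: residuals OCWA 85.1, HUMO 90.5, COR 47.7 → max 90.5 km
Candidate 4: residuals OCWA 0.0, HUMO 0.0, COR 0.1 → max 0.1 km
Candidate 5: residuals OCWA 152.5, HUMO 155.2, COR 35.3 → max 155.2 km
Only Candidate 4 has all residuals ≈ 0.

Candidate 4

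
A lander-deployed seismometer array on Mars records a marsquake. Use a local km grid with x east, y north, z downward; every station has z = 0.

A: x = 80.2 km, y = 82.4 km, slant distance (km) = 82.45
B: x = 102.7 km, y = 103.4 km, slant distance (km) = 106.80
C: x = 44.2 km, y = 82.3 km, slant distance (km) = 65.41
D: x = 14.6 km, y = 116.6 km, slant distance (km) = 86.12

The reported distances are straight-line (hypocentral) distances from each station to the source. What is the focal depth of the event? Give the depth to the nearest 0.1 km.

Each station gives a sphere (x−x_i)² + (y−y_i)² + z² = d_i² (stations at z=0).
Subtracting the A sphere from B and C: z² cancels, leaving linear equations in x and y:
45.0 x + 42.0 y = 3408.81
-72.0 x − 0.2 y = -1975.34
Solving: x ≈ 27.291, y ≈ 51.922 km (keep extra digits for the depth step; rounded: 27.3, 51.9).
Then from the A sphere: z² = 82.45² − (x − 80.2)² − (y − 82.4)² with x = 27.291, y = 51.922, so z ≈ 55.405 ≈ 55.4 km.
Check against D (with the unrounded solution): distance 86.10 ≈ 86.12 km. ✓

55.4 km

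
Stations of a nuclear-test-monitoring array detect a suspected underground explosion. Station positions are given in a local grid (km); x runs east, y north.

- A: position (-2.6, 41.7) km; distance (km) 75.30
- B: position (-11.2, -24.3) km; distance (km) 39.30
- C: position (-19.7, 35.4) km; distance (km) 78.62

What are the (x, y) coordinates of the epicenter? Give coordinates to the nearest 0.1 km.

28.0 km east, -27.1 km north

Circle about each station: (x + 2.6)² + (y − 41.7)² = 75.30²; (x + 11.2)² + (y + 24.3)² = 39.30²; (x + 19.7)² + (y − 35.4)² = 78.62².
Subtracting the A equation from the B and C equations removes the quadratic terms:
-17.2 x − 132.0 y = 3095.88
-34.2 x − 12.6 y = -615.41
Solving the 2×2 system: x ≈ 28.0, y ≈ -27.1 km.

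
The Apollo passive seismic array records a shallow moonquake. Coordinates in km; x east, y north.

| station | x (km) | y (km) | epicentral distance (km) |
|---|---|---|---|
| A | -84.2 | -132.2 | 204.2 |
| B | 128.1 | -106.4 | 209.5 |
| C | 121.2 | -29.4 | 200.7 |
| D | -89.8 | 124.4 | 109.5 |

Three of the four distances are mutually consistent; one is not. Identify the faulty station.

C

Solve using three stations at a time. Using A, B, D (subtract circle equations pairwise → linear system) gives (x, y) ≈ (-4.5, 55.8).
Distances from that point to each station vs reported:
  A: calculated 204.2 vs reported 204.2 → residual 0.0 km
  B: calculated 209.5 vs reported 209.5 → residual 0.0 km
  C: calculated 151.8 vs reported 200.7 → residual 48.9 km
  D: calculated 109.5 vs reported 109.5 → residual 0.0 km
A, B, D are mutually consistent (residuals ≈ 0); C is off by 48.9 km.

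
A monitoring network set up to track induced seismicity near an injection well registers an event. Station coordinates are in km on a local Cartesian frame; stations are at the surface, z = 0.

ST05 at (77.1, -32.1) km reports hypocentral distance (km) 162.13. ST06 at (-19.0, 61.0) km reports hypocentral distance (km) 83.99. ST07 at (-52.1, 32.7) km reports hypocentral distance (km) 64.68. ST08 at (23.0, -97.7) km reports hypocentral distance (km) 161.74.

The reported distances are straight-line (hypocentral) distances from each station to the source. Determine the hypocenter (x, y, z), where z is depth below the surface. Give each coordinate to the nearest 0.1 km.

(-60.5, 25.3, 63.7)

Each station gives a sphere (x−x_i)² + (y−y_i)² + z² = d_i² (stations at z=0).
Subtracting the ST05 sphere from ST06 and ST07: z² cancels, leaving linear equations in x and y:
-192.2 x + 186.2 y = 16339.00
-258.4 x + 129.6 y = 18911.51
Solving: x ≈ -60.495, y ≈ 25.305 km (keep extra digits for the depth step; rounded: -60.5, 25.3).
Then from the ST05 sphere: z² = 162.13² − (x − 77.1)² − (y + 32.1)² with x = -60.495, y = 25.305, so z ≈ 63.706 ≈ 63.7 km.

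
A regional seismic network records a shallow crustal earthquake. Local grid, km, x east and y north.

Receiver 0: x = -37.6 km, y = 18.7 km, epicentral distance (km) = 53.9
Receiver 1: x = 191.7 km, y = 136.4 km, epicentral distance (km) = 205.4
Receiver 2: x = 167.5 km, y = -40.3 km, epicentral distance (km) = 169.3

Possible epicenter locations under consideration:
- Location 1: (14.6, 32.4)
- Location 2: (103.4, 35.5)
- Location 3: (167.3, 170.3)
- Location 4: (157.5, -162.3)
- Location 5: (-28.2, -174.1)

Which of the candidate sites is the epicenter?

For each candidate, compare |candidate − station| to the reported distance:
Location 1: residuals Receiver 0 0.1, Receiver 1 0.0, Receiver 2 0.0 → max 0.1 km
Location 2: residuals Receiver 0 88.1, Receiver 1 71.3, Receiver 2 70.0 → max 88.1 km
Location 3: residuals Receiver 0 201.0, Receiver 1 163.6, Receiver 2 41.3 → max 201.0 km
Location 4: residuals Receiver 0 212.2, Receiver 1 95.3, Receiver 2 46.9 → max 212.2 km
Location 5: residuals Receiver 0 139.1, Receiver 1 175.1, Receiver 2 67.8 → max 175.1 km
Only Location 1 has all residuals ≈ 0.

Location 1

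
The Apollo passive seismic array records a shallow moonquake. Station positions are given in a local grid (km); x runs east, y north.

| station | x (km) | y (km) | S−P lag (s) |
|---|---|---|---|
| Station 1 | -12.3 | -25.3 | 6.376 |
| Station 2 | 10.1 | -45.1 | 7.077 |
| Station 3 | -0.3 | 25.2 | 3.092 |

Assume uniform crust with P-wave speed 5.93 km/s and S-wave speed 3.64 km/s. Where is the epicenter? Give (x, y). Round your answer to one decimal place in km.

Distance from S−P lag: d = Δt · v_P v_S / (v_P − v_S) = Δt · (5.93·3.64)/(5.93−3.64) ≈ 9.4259·Δt.
So d_Station 1 = 60.10, d_Station 2 = 66.71, d_Station 3 = 29.14 km.
Circle about each station: (x + 12.3)² + (y + 25.3)² = 60.10²; (x − 10.1)² + (y + 45.1)² = 66.71²; (x + 0.3)² + (y − 25.2)² = 29.14².
Subtracting pairs of circle equations eliminates x²+y² and gives linear equations (the radical axes):
44.8 x − 39.6 y = 506.43
24.0 x + 101.0 y = 2606.62
Solving the 2×2 system: x ≈ 28.2, y ≈ 19.1 km.

28.2 km east, 19.1 km north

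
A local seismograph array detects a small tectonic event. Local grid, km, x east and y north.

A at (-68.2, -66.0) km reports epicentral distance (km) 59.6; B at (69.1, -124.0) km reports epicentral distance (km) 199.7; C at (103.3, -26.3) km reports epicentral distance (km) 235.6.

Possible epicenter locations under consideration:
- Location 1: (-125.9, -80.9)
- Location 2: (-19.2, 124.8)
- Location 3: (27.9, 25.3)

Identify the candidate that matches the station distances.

For each candidate, compare |candidate − station| to the reported distance:
Location 1: residuals A 0.0, B 0.0, C 0.0 → max 0.0 km
Location 2: residuals A 137.4, B 64.3, C 41.1 → max 137.4 km
Location 3: residuals A 73.0, B 44.8, C 144.2 → max 144.2 km
Only Location 1 has all residuals ≈ 0.

Location 1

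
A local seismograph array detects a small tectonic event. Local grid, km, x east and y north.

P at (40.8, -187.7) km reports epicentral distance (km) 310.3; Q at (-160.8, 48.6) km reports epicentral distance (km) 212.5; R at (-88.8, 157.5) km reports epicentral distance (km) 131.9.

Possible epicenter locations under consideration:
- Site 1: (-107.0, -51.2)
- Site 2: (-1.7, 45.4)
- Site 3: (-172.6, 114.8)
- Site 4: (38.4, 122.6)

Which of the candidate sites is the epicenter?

For each candidate, compare |candidate − station| to the reported distance:
Site 1: residuals P 109.1, Q 99.1, R 77.6 → max 109.1 km
Site 2: residuals P 73.4, Q 53.4, R 10.1 → max 73.4 km
Site 3: residuals P 59.9, Q 145.3, R 37.8 → max 145.3 km
Site 4: residuals P 0.0, Q 0.0, R 0.0 → max 0.0 km
Only Site 4 has all residuals ≈ 0.

Site 4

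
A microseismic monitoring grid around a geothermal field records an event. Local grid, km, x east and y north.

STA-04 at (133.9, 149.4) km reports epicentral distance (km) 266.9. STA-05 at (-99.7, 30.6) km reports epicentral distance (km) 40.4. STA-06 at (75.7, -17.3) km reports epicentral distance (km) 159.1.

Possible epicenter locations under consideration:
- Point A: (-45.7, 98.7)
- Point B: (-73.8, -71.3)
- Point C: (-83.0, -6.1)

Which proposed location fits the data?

Point C

For each candidate, compare |candidate − station| to the reported distance:
Point A: residuals STA-04 80.3, STA-05 46.5, STA-06 8.8 → max 80.3 km
Point B: residuals STA-04 36.2, STA-05 64.7, STA-06 0.1 → max 64.7 km
Point C: residuals STA-04 0.0, STA-05 0.1, STA-06 0.0 → max 0.1 km
Only Point C has all residuals ≈ 0.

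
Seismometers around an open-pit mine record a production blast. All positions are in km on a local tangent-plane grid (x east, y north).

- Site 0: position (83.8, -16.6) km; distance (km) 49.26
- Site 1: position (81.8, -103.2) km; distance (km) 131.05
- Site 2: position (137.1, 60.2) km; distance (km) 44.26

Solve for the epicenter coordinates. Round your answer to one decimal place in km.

Circle about each station: (x − 83.8)² + (y + 16.6)² = 49.26²; (x − 81.8)² + (y + 103.2)² = 131.05²; (x − 137.1)² + (y − 60.2)² = 44.26².
Subtracting the Site 0 equation from the Site 1 and Site 2 equations removes the quadratic terms:
-4.0 x − 173.2 y = -4704.07
106.6 x + 153.6 y = 15590.05
Solving the 2×2 system: x ≈ 110.8, y ≈ 24.6 km.
Check against Site 0 (with the unrounded x, y): √((x − 83.8)²+(y + 16.6)²) = 49.26 ≈ 49.26 km. ✓

(110.8, 24.6)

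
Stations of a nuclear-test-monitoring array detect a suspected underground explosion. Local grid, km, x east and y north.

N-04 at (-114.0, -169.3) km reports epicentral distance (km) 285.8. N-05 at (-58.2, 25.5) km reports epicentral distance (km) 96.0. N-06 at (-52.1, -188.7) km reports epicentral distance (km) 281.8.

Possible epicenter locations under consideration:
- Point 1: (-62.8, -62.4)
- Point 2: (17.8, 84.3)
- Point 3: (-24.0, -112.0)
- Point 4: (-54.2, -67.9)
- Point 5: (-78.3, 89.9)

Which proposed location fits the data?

Point 2

For each candidate, compare |candidate − station| to the reported distance:
Point 1: residuals N-04 167.3, N-05 8.0, N-06 155.0 → max 167.3 km
Point 2: residuals N-04 0.0, N-05 0.1, N-06 0.0 → max 0.1 km
Point 3: residuals N-04 179.1, N-05 45.7, N-06 200.1 → max 200.1 km
Point 4: residuals N-04 168.1, N-05 2.5, N-06 161.0 → max 168.1 km
Point 5: residuals N-04 24.2, N-05 28.5, N-06 2.0 → max 28.5 km
Only Point 2 has all residuals ≈ 0.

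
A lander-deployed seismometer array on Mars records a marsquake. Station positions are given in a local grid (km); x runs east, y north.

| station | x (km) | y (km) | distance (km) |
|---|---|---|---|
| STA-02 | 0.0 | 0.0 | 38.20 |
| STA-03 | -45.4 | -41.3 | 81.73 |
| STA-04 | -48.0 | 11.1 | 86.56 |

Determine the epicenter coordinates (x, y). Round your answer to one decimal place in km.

Circle about each station: x² + y² = 38.20²; (x + 45.4)² + (y + 41.3)² = 81.73²; (x + 48.0)² + (y − 11.1)² = 86.56².
Subtracting the STA-02 equation from the STA-03 and STA-04 equations removes the quadratic terms:
-90.8 x − 82.6 y = -1453.70
-96.0 x + 22.2 y = -3606.18
Solving the 2×2 system: x ≈ 33.2, y ≈ -18.9 km.

33.2 km east, -18.9 km north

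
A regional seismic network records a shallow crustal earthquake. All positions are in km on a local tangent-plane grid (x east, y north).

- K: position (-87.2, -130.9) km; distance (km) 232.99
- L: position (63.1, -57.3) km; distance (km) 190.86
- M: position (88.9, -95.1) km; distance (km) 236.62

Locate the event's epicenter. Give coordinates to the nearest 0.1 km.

x ≈ -47.0 km, y ≈ 98.6 km

Circle about each station: (x + 87.2)² + (y + 130.9)² = 232.99²; (x − 63.1)² + (y + 57.3)² = 190.86²; (x − 88.9)² + (y + 95.1)² = 236.62².
Subtracting the K equation from the L and M equations removes the quadratic terms:
300.6 x + 147.2 y = 383.05
352.2 x + 71.6 y = -9496.11
Solving the 2×2 system: x ≈ -47.0, y ≈ 98.6 km.
Check against K (with the unrounded x, y): √((x + 87.2)²+(y + 130.9)²) = 232.99 ≈ 232.99 km. ✓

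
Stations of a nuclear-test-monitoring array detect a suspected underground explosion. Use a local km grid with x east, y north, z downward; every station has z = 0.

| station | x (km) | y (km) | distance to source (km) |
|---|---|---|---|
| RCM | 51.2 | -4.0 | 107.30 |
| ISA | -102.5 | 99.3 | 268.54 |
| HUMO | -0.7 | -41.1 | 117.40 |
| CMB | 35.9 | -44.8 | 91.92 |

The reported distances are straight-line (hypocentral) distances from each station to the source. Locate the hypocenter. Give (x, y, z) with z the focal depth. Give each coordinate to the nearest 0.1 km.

Each station gives a sphere (x−x_i)² + (y−y_i)² + z² = d_i² (stations at z=0).
Subtracting the RCM sphere from ISA and HUMO: z² cancels, leaving linear equations in x and y:
-307.4 x + 206.6 y = -42871.14
-103.8 x − 74.2 y = -3217.21
Solving: x ≈ 86.901, y ≈ -78.209 km (keep extra digits for the depth step; rounded: 86.9, -78.2).
Then from the RCM sphere: z² = 107.30² − (x − 51.2)² − (y + 4.0)² with x = 86.901, y = -78.209, so z ≈ 68.788 ≈ 68.8 km.

x ≈ 86.9 km, y ≈ -78.2 km, depth ≈ 68.8 km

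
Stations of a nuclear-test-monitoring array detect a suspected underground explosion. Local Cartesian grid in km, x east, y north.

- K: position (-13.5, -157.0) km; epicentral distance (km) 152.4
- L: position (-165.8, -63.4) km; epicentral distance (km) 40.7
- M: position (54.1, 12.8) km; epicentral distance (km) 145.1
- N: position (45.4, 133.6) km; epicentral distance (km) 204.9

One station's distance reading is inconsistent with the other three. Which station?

L

Solve using three stations at a time. Using K, M, N (subtract circle equations pairwise → linear system) gives (x, y) ≈ (-86.4, -23.2).
Distances from that point to each station vs reported:
  K: calculated 152.3 vs reported 152.4 → residual 0.1 km
  L: calculated 89.0 vs reported 40.7 → residual 48.3 km
  M: calculated 145.0 vs reported 145.1 → residual 0.1 km
  N: calculated 204.8 vs reported 204.9 → residual 0.1 km
K, M, N are mutually consistent (residuals ≈ 0); L is off by 48.3 km.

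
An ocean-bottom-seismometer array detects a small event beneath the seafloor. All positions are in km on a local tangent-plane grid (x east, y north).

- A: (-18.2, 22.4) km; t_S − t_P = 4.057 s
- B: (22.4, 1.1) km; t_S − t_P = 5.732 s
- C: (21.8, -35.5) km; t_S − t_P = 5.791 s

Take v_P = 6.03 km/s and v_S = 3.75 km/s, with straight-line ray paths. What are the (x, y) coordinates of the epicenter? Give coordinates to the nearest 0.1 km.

Distance from S−P lag: d = Δt · v_P v_S / (v_P − v_S) = Δt · (6.03·3.75)/(6.03−3.75) ≈ 9.9178·Δt.
So d_A = 40.24, d_B = 56.85, d_C = 57.43 km.
Circle about each station: (x + 18.2)² + (y − 22.4)² = 40.24²; (x − 22.4)² + (y − 1.1)² = 56.85²; (x − 21.8)² + (y + 35.5)² = 57.43².
Subtracting pairs of circle equations eliminates x²+y² and gives linear equations (the radical axes):
81.2 x − 42.6 y = -1942.69
80.0 x − 115.8 y = -776.46
Solving the 2×2 system: x ≈ -32.0, y ≈ -15.4 km.

x ≈ -32.0 km, y ≈ -15.4 km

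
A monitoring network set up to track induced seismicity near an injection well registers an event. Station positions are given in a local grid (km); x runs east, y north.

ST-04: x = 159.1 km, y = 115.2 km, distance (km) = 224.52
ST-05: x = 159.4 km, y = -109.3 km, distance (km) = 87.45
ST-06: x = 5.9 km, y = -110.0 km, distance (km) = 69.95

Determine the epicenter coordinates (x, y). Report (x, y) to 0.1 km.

Circle about each station: (x − 159.1)² + (y − 115.2)² = 224.52²; (x − 159.4)² + (y + 109.3)² = 87.45²; (x − 5.9)² + (y + 110.0)² = 69.95².
Subtracting the ST-04 equation from the ST-05 and ST-06 equations removes the quadratic terms:
0.6 x − 449.0 y = 41532.73
-306.4 x − 450.4 y = 19067.19
Solving the 2×2 system: x ≈ 73.6, y ≈ -92.4 km.

x ≈ 73.6 km, y ≈ -92.4 km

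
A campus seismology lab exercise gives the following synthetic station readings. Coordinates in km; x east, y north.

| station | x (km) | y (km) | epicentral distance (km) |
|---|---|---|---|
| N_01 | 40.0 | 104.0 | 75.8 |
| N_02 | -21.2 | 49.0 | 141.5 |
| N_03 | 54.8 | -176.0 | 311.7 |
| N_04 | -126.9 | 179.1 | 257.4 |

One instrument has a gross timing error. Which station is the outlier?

Solve using three stations at a time. Using N_01, N_02, N_04 (subtract circle equations pairwise → linear system) gives (x, y) ≈ (114.4, 89.5).
Distances from that point to each station vs reported:
  N_01: calculated 75.8 vs reported 75.8 → residual 0.0 km
  N_02: calculated 141.5 vs reported 141.5 → residual 0.0 km
  N_03: calculated 272.1 vs reported 311.7 → residual 39.6 km
  N_04: calculated 257.4 vs reported 257.4 → residual 0.0 km
N_01, N_02, N_04 are mutually consistent (residuals ≈ 0); N_03 is off by 39.6 km.

N_03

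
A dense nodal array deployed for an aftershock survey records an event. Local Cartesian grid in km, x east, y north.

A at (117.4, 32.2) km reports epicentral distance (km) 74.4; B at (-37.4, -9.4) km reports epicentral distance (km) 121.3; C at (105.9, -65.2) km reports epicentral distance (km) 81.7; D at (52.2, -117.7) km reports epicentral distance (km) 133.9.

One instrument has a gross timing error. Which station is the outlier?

A

Solve using three stations at a time. Using B, C, D (subtract circle equations pairwise → linear system) gives (x, y) ≈ (81.8, 12.9).
Distances from that point to each station vs reported:
  A: calculated 40.5 vs reported 74.4 → residual 33.9 km
  B: calculated 121.3 vs reported 121.3 → residual 0.0 km
  C: calculated 81.7 vs reported 81.7 → residual 0.0 km
  D: calculated 133.9 vs reported 133.9 → residual 0.0 km
B, C, D are mutually consistent (residuals ≈ 0); A is off by 33.9 km.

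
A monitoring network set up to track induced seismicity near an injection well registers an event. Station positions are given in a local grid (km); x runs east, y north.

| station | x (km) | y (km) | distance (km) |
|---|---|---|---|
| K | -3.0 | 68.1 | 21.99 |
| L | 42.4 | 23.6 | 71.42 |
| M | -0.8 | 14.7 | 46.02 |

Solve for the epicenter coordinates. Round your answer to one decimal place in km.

x ≈ -21.3 km, y ≈ 55.9 km

Circle about each station: (x + 3.0)² + (y − 68.1)² = 21.99²; (x − 42.4)² + (y − 23.6)² = 71.42²; (x + 0.8)² + (y − 14.7)² = 46.02².
Subtracting the K equation from the L and M equations removes the quadratic terms:
90.8 x − 89.0 y = -6909.15
4.4 x − 106.8 y = -6064.16
Solving the 2×2 system: x ≈ -21.3, y ≈ 55.9 km.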